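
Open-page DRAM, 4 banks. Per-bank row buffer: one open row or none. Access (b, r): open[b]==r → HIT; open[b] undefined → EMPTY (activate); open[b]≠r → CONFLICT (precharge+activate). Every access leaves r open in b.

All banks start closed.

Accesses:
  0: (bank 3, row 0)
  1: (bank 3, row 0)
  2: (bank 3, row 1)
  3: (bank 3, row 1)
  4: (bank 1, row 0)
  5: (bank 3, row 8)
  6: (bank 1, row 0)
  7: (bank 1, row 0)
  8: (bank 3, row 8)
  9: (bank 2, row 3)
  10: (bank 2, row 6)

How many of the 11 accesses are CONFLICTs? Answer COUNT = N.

COUNT = 3

  [0] b3 r0: no row ⇒ E
  [1] b3 r0: had r0 ⇒ H
  [2] b3 r1: had r0 ⇒ C
  [3] b3 r1: had r1 ⇒ H
  [4] b1 r0: no row ⇒ E
  [5] b3 r8: had r1 ⇒ C
  [6] b1 r0: had r0 ⇒ H
  [7] b1 r0: had r0 ⇒ H
  [8] b3 r8: had r8 ⇒ H
  [9] b2 r3: no row ⇒ E
  [10] b2 r6: had r3 ⇒ C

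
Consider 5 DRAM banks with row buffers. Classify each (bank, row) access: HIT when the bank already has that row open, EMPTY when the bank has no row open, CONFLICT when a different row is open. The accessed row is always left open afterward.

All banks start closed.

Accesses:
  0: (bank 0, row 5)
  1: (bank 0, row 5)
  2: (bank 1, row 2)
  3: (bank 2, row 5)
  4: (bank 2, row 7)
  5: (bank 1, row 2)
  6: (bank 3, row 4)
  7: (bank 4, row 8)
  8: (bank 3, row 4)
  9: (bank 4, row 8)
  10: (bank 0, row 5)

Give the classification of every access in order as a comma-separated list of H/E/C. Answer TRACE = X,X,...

TRACE = E,H,E,E,C,H,E,E,H,H,H

#0 (0,5) E
#1 (0,5) H  (was 5)
#2 (1,2) E
#3 (2,5) E
#4 (2,7) C  (was 5)
#5 (1,2) H  (was 2)
#6 (3,4) E
#7 (4,8) E
#8 (3,4) H  (was 4)
#9 (4,8) H  (was 8)
#10 (0,5) H  (was 5)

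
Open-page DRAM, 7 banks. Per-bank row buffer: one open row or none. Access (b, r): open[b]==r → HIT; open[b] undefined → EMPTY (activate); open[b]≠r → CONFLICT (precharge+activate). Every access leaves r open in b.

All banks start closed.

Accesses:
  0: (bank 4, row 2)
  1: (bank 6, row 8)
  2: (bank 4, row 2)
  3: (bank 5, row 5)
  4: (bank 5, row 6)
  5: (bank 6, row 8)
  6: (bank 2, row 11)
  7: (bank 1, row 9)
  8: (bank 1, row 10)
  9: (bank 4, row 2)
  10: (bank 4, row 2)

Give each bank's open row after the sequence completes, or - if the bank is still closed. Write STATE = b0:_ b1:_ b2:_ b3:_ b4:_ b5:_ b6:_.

STATE = b0:- b1:10 b2:11 b3:- b4:2 b5:6 b6:8

0: bank 4 row 2 — prev None → EMPTY
1: bank 6 row 8 — prev None → EMPTY
2: bank 4 row 2 — prev 2 → HIT
3: bank 5 row 5 — prev None → EMPTY
4: bank 5 row 6 — prev 5 → CONFLICT
5: bank 6 row 8 — prev 8 → HIT
6: bank 2 row 11 — prev None → EMPTY
7: bank 1 row 9 — prev None → EMPTY
8: bank 1 row 10 — prev 9 → CONFLICT
9: bank 4 row 2 — prev 2 → HIT
10: bank 4 row 2 — prev 2 → HIT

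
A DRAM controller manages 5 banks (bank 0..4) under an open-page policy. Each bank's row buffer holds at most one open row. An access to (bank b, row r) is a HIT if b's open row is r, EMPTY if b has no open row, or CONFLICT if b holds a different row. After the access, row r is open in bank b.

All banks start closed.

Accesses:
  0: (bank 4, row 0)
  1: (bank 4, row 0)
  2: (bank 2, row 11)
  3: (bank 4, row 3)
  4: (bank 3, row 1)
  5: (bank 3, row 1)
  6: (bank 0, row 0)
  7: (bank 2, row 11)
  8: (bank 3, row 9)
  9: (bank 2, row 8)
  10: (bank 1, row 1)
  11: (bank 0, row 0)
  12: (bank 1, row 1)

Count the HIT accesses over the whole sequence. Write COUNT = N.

COUNT = 5

step 0: bank4 None->0 [EMPTY]
step 1: bank4 0->0 [HIT]
step 2: bank2 None->11 [EMPTY]
step 3: bank4 0->3 [CONFLICT]
step 4: bank3 None->1 [EMPTY]
step 5: bank3 1->1 [HIT]
step 6: bank0 None->0 [EMPTY]
step 7: bank2 11->11 [HIT]
step 8: bank3 1->9 [CONFLICT]
step 9: bank2 11->8 [CONFLICT]
step 10: bank1 None->1 [EMPTY]
step 11: bank0 0->0 [HIT]
step 12: bank1 1->1 [HIT]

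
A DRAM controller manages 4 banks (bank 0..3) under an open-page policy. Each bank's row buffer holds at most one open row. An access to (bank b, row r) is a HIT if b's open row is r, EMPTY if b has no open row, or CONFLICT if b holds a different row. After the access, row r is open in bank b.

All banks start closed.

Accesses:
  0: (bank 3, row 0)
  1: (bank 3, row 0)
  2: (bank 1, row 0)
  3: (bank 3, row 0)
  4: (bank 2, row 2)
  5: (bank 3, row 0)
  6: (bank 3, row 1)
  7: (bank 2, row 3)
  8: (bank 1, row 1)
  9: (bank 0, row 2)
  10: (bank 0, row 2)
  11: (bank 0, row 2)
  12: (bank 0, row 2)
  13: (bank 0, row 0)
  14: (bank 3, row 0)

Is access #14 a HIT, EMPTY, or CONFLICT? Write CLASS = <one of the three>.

  [0] b3 r0: no row ⇒ E
  [1] b3 r0: had r0 ⇒ H
  [2] b1 r0: no row ⇒ E
  [3] b3 r0: had r0 ⇒ H
  [4] b2 r2: no row ⇒ E
  [5] b3 r0: had r0 ⇒ H
  [6] b3 r1: had r0 ⇒ C
  [7] b2 r3: had r2 ⇒ C
  [8] b1 r1: had r0 ⇒ C
  [9] b0 r2: no row ⇒ E
  [10] b0 r2: had r2 ⇒ H
  [11] b0 r2: had r2 ⇒ H
  [12] b0 r2: had r2 ⇒ H
  [13] b0 r0: had r2 ⇒ C
  [14] b3 r0: had r1 ⇒ C

CLASS = CONFLICT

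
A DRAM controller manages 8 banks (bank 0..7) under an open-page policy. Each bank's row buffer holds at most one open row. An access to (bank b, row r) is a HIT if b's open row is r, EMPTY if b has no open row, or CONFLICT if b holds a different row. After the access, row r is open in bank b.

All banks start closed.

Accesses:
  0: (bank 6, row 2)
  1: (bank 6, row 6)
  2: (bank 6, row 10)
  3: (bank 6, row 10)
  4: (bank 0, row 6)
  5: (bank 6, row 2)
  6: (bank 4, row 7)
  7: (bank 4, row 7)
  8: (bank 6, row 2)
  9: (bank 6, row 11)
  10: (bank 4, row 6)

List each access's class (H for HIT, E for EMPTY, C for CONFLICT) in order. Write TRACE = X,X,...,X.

step 0: bank6 None->2 [EMPTY]
step 1: bank6 2->6 [CONFLICT]
step 2: bank6 6->10 [CONFLICT]
step 3: bank6 10->10 [HIT]
step 4: bank0 None->6 [EMPTY]
step 5: bank6 10->2 [CONFLICT]
step 6: bank4 None->7 [EMPTY]
step 7: bank4 7->7 [HIT]
step 8: bank6 2->2 [HIT]
step 9: bank6 2->11 [CONFLICT]
step 10: bank4 7->6 [CONFLICT]

TRACE = E,C,C,H,E,C,E,H,H,C,C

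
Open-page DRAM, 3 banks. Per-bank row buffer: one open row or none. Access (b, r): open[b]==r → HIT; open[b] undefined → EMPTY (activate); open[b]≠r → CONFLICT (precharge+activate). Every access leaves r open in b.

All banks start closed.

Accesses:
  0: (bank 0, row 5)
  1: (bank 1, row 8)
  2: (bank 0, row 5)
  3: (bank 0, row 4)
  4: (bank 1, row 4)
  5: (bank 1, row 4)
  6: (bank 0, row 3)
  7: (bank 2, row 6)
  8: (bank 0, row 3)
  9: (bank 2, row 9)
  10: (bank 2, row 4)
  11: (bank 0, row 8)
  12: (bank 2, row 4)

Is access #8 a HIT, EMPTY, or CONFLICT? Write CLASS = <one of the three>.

CLASS = HIT

#0 (0,5) E
#1 (1,8) E
#2 (0,5) H  (was 5)
#3 (0,4) C  (was 5)
#4 (1,4) C  (was 8)
#5 (1,4) H  (was 4)
#6 (0,3) C  (was 4)
#7 (2,6) E
#8 (0,3) H  (was 3)
#9 (2,9) C  (was 6)
#10 (2,4) C  (was 9)
#11 (0,8) C  (was 3)
#12 (2,4) H  (was 4)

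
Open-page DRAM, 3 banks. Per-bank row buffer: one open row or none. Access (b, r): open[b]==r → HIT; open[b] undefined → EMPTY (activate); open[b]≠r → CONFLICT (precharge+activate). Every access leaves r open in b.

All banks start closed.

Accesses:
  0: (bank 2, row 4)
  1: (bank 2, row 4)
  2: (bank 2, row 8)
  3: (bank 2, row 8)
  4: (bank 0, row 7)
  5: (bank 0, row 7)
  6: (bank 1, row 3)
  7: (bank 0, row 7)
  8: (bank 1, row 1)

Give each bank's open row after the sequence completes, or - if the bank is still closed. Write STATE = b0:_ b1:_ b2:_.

STATE = b0:7 b1:1 b2:8

0: bank 2 row 4 — prev None → EMPTY
1: bank 2 row 4 — prev 4 → HIT
2: bank 2 row 8 — prev 4 → CONFLICT
3: bank 2 row 8 — prev 8 → HIT
4: bank 0 row 7 — prev None → EMPTY
5: bank 0 row 7 — prev 7 → HIT
6: bank 1 row 3 — prev None → EMPTY
7: bank 0 row 7 — prev 7 → HIT
8: bank 1 row 1 — prev 3 → CONFLICT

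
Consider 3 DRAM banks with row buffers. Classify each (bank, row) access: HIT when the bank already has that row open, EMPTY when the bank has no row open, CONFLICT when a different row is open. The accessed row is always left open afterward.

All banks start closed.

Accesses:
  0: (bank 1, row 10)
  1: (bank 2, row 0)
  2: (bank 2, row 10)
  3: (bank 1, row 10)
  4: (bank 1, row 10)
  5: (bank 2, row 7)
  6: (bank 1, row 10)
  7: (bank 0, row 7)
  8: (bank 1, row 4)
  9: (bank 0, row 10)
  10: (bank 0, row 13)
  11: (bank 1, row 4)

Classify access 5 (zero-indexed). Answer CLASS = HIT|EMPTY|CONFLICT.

CLASS = CONFLICT

0: bank 1 row 10 — prev None → EMPTY
1: bank 2 row 0 — prev None → EMPTY
2: bank 2 row 10 — prev 0 → CONFLICT
3: bank 1 row 10 — prev 10 → HIT
4: bank 1 row 10 — prev 10 → HIT
5: bank 2 row 7 — prev 10 → CONFLICT
6: bank 1 row 10 — prev 10 → HIT
7: bank 0 row 7 — prev None → EMPTY
8: bank 1 row 4 — prev 10 → CONFLICT
9: bank 0 row 10 — prev 7 → CONFLICT
10: bank 0 row 13 — prev 10 → CONFLICT
11: bank 1 row 4 — prev 4 → HIT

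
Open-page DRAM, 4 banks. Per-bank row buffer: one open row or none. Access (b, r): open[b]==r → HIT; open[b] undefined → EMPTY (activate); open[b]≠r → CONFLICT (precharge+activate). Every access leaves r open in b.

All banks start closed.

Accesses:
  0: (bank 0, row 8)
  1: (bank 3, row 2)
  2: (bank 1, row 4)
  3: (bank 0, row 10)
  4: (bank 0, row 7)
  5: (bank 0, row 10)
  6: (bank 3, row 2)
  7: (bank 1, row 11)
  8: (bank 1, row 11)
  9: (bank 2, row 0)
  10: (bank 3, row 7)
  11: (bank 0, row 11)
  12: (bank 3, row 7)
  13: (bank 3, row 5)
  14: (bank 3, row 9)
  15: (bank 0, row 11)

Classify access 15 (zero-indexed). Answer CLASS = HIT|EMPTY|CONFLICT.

step 0: bank0 None->8 [EMPTY]
step 1: bank3 None->2 [EMPTY]
step 2: bank1 None->4 [EMPTY]
step 3: bank0 8->10 [CONFLICT]
step 4: bank0 10->7 [CONFLICT]
step 5: bank0 7->10 [CONFLICT]
step 6: bank3 2->2 [HIT]
step 7: bank1 4->11 [CONFLICT]
step 8: bank1 11->11 [HIT]
step 9: bank2 None->0 [EMPTY]
step 10: bank3 2->7 [CONFLICT]
step 11: bank0 10->11 [CONFLICT]
step 12: bank3 7->7 [HIT]
step 13: bank3 7->5 [CONFLICT]
step 14: bank3 5->9 [CONFLICT]
step 15: bank0 11->11 [HIT]

CLASS = HIT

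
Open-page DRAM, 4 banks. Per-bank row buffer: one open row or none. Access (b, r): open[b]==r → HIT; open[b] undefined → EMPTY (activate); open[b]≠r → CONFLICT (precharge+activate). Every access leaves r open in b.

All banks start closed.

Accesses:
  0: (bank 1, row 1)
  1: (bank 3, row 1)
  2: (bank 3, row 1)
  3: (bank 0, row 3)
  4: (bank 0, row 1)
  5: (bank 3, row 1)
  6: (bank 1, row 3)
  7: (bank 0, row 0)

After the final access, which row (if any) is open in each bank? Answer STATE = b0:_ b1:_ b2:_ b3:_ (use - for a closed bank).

step 0: bank1 None->1 [EMPTY]
step 1: bank3 None->1 [EMPTY]
step 2: bank3 1->1 [HIT]
step 3: bank0 None->3 [EMPTY]
step 4: bank0 3->1 [CONFLICT]
step 5: bank3 1->1 [HIT]
step 6: bank1 1->3 [CONFLICT]
step 7: bank0 1->0 [CONFLICT]

STATE = b0:0 b1:3 b2:- b3:1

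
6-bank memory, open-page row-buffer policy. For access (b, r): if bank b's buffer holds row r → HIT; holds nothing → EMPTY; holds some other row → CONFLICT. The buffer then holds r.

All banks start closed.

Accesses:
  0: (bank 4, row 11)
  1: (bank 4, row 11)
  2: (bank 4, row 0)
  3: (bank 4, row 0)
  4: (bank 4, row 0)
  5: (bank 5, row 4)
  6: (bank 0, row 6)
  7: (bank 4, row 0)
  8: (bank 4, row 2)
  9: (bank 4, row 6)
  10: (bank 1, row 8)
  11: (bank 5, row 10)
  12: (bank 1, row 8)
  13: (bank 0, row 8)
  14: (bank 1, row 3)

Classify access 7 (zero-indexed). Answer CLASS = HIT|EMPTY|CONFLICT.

CLASS = HIT

0: bank 4 row 11 — prev None → EMPTY
1: bank 4 row 11 — prev 11 → HIT
2: bank 4 row 0 — prev 11 → CONFLICT
3: bank 4 row 0 — prev 0 → HIT
4: bank 4 row 0 — prev 0 → HIT
5: bank 5 row 4 — prev None → EMPTY
6: bank 0 row 6 — prev None → EMPTY
7: bank 4 row 0 — prev 0 → HIT
8: bank 4 row 2 — prev 0 → CONFLICT
9: bank 4 row 6 — prev 2 → CONFLICT
10: bank 1 row 8 — prev None → EMPTY
11: bank 5 row 10 — prev 4 → CONFLICT
12: bank 1 row 8 — prev 8 → HIT
13: bank 0 row 8 — prev 6 → CONFLICT
14: bank 1 row 3 — prev 8 → CONFLICT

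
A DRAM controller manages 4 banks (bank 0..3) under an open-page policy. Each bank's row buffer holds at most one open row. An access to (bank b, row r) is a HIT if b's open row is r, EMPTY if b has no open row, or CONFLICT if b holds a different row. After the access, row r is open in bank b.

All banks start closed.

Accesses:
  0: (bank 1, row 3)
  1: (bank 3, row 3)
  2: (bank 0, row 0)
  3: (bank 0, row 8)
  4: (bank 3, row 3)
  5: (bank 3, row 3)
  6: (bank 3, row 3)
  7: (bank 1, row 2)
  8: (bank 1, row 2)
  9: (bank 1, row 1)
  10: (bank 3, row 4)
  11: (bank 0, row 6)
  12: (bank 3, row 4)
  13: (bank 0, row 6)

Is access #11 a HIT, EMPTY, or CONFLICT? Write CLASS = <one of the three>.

  [0] b1 r3: no row ⇒ E
  [1] b3 r3: no row ⇒ E
  [2] b0 r0: no row ⇒ E
  [3] b0 r8: had r0 ⇒ C
  [4] b3 r3: had r3 ⇒ H
  [5] b3 r3: had r3 ⇒ H
  [6] b3 r3: had r3 ⇒ H
  [7] b1 r2: had r3 ⇒ C
  [8] b1 r2: had r2 ⇒ H
  [9] b1 r1: had r2 ⇒ C
  [10] b3 r4: had r3 ⇒ C
  [11] b0 r6: had r8 ⇒ C
  [12] b3 r4: had r4 ⇒ H
  [13] b0 r6: had r6 ⇒ H

CLASS = CONFLICT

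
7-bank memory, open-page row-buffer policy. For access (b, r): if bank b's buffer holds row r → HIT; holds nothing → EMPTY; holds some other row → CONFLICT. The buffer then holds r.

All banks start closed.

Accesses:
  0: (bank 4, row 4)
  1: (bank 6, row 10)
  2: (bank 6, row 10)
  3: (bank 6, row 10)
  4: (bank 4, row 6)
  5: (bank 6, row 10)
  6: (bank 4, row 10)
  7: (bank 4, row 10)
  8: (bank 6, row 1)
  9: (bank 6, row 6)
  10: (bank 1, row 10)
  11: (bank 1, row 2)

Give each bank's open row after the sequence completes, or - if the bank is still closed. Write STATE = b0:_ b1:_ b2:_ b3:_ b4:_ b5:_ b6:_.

STATE = b0:- b1:2 b2:- b3:- b4:10 b5:- b6:6

#0 (4,4) E
#1 (6,10) E
#2 (6,10) H  (was 10)
#3 (6,10) H  (was 10)
#4 (4,6) C  (was 4)
#5 (6,10) H  (was 10)
#6 (4,10) C  (was 6)
#7 (4,10) H  (was 10)
#8 (6,1) C  (was 10)
#9 (6,6) C  (was 1)
#10 (1,10) E
#11 (1,2) C  (was 10)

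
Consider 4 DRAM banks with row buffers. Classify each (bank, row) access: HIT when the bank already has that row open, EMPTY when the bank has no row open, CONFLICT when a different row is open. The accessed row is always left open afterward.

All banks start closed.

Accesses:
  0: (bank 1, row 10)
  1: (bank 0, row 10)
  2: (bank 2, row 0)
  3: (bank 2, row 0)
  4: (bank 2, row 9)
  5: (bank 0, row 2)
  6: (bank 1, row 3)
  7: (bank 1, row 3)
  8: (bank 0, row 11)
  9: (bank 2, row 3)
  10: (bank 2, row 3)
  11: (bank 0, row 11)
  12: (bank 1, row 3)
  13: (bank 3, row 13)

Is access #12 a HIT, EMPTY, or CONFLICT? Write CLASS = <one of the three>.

CLASS = HIT

  [0] b1 r10: no row ⇒ E
  [1] b0 r10: no row ⇒ E
  [2] b2 r0: no row ⇒ E
  [3] b2 r0: had r0 ⇒ H
  [4] b2 r9: had r0 ⇒ C
  [5] b0 r2: had r10 ⇒ C
  [6] b1 r3: had r10 ⇒ C
  [7] b1 r3: had r3 ⇒ H
  [8] b0 r11: had r2 ⇒ C
  [9] b2 r3: had r9 ⇒ C
  [10] b2 r3: had r3 ⇒ H
  [11] b0 r11: had r11 ⇒ H
  [12] b1 r3: had r3 ⇒ H
  [13] b3 r13: no row ⇒ E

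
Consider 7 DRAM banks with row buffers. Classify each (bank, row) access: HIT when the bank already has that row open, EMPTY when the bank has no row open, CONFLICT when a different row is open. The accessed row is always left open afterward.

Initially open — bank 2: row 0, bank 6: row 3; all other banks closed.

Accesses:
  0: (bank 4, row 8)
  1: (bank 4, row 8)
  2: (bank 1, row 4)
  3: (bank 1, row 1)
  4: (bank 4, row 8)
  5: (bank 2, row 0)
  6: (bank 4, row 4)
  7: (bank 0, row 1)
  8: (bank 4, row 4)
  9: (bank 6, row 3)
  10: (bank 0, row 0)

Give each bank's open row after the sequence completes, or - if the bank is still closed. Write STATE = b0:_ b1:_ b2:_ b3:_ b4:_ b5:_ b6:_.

0: bank 4 row 8 — prev None → EMPTY
1: bank 4 row 8 — prev 8 → HIT
2: bank 1 row 4 — prev None → EMPTY
3: bank 1 row 1 — prev 4 → CONFLICT
4: bank 4 row 8 — prev 8 → HIT
5: bank 2 row 0 — prev 0 → HIT
6: bank 4 row 4 — prev 8 → CONFLICT
7: bank 0 row 1 — prev None → EMPTY
8: bank 4 row 4 — prev 4 → HIT
9: bank 6 row 3 — prev 3 → HIT
10: bank 0 row 0 — prev 1 → CONFLICT

STATE = b0:0 b1:1 b2:0 b3:- b4:4 b5:- b6:3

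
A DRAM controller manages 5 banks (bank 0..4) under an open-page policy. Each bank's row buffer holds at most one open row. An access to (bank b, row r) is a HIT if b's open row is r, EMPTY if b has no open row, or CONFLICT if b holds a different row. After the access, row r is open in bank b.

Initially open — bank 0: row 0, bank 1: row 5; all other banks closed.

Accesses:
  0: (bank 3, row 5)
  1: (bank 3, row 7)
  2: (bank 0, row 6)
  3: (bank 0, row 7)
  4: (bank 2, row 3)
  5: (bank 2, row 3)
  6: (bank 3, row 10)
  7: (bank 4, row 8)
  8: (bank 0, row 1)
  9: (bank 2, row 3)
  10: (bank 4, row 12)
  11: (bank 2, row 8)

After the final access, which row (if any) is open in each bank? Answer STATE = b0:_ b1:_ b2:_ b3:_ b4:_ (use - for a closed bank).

  [0] b3 r5: no row ⇒ E
  [1] b3 r7: had r5 ⇒ C
  [2] b0 r6: had r0 ⇒ C
  [3] b0 r7: had r6 ⇒ C
  [4] b2 r3: no row ⇒ E
  [5] b2 r3: had r3 ⇒ H
  [6] b3 r10: had r7 ⇒ C
  [7] b4 r8: no row ⇒ E
  [8] b0 r1: had r7 ⇒ C
  [9] b2 r3: had r3 ⇒ H
  [10] b4 r12: had r8 ⇒ C
  [11] b2 r8: had r3 ⇒ C

STATE = b0:1 b1:5 b2:8 b3:10 b4:12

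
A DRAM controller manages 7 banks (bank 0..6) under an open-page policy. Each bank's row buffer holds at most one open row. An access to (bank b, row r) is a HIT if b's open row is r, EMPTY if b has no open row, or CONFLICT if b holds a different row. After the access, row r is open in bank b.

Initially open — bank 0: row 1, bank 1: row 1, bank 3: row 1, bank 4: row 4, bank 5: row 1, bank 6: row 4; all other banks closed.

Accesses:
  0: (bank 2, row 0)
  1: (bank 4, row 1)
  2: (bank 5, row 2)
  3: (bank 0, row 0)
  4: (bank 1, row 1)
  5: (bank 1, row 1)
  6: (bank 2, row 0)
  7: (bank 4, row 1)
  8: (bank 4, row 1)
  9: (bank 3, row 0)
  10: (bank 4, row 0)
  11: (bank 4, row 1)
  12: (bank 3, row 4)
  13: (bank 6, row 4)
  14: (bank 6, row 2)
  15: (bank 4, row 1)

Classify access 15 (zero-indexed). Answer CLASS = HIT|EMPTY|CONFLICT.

CLASS = HIT

0: bank 2 row 0 — prev None → EMPTY
1: bank 4 row 1 — prev 4 → CONFLICT
2: bank 5 row 2 — prev 1 → CONFLICT
3: bank 0 row 0 — prev 1 → CONFLICT
4: bank 1 row 1 — prev 1 → HIT
5: bank 1 row 1 — prev 1 → HIT
6: bank 2 row 0 — prev 0 → HIT
7: bank 4 row 1 — prev 1 → HIT
8: bank 4 row 1 — prev 1 → HIT
9: bank 3 row 0 — prev 1 → CONFLICT
10: bank 4 row 0 — prev 1 → CONFLICT
11: bank 4 row 1 — prev 0 → CONFLICT
12: bank 3 row 4 — prev 0 → CONFLICT
13: bank 6 row 4 — prev 4 → HIT
14: bank 6 row 2 — prev 4 → CONFLICT
15: bank 4 row 1 — prev 1 → HIT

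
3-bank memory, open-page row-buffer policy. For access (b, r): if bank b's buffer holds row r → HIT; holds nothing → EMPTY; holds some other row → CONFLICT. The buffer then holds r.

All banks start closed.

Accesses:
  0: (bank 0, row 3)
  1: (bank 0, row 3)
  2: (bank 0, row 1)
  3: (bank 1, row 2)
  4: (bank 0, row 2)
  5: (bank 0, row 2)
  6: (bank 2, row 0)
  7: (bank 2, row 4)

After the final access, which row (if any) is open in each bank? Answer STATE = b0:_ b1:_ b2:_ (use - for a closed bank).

STATE = b0:2 b1:2 b2:4

#0 (0,3) E
#1 (0,3) H  (was 3)
#2 (0,1) C  (was 3)
#3 (1,2) E
#4 (0,2) C  (was 1)
#5 (0,2) H  (was 2)
#6 (2,0) E
#7 (2,4) C  (was 0)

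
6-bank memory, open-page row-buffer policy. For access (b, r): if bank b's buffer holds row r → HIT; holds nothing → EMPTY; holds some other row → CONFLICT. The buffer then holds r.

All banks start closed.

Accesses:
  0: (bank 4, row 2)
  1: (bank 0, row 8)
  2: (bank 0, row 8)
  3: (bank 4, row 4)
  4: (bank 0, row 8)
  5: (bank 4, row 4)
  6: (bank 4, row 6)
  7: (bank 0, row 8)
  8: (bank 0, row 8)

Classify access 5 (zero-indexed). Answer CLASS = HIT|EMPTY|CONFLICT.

CLASS = HIT

step 0: bank4 None->2 [EMPTY]
step 1: bank0 None->8 [EMPTY]
step 2: bank0 8->8 [HIT]
step 3: bank4 2->4 [CONFLICT]
step 4: bank0 8->8 [HIT]
step 5: bank4 4->4 [HIT]
step 6: bank4 4->6 [CONFLICT]
step 7: bank0 8->8 [HIT]
step 8: bank0 8->8 [HIT]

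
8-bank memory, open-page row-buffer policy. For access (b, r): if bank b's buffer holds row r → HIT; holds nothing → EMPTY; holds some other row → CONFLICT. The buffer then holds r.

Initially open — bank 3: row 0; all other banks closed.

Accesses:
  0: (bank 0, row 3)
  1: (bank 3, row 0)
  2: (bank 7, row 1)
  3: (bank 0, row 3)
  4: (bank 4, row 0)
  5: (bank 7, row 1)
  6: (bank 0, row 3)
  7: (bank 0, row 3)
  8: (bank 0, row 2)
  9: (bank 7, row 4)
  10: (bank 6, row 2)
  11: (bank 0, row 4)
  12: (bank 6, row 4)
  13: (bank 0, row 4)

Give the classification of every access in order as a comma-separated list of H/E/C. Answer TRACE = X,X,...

TRACE = E,H,E,H,E,H,H,H,C,C,E,C,C,H

0: bank 0 row 3 — prev None → EMPTY
1: bank 3 row 0 — prev 0 → HIT
2: bank 7 row 1 — prev None → EMPTY
3: bank 0 row 3 — prev 3 → HIT
4: bank 4 row 0 — prev None → EMPTY
5: bank 7 row 1 — prev 1 → HIT
6: bank 0 row 3 — prev 3 → HIT
7: bank 0 row 3 — prev 3 → HIT
8: bank 0 row 2 — prev 3 → CONFLICT
9: bank 7 row 4 — prev 1 → CONFLICT
10: bank 6 row 2 — prev None → EMPTY
11: bank 0 row 4 — prev 2 → CONFLICT
12: bank 6 row 4 — prev 2 → CONFLICT
13: bank 0 row 4 — prev 4 → HIT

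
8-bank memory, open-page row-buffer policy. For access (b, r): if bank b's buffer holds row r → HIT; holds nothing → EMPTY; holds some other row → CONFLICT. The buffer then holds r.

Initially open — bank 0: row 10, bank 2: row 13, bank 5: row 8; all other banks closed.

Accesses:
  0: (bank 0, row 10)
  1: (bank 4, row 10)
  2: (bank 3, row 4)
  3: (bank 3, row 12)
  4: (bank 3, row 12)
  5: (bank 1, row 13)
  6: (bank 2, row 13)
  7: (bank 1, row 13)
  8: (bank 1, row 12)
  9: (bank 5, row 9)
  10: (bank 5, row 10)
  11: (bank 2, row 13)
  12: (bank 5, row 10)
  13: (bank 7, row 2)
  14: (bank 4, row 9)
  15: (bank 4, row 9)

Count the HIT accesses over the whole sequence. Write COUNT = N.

0: bank 0 row 10 — prev 10 → HIT
1: bank 4 row 10 — prev None → EMPTY
2: bank 3 row 4 — prev None → EMPTY
3: bank 3 row 12 — prev 4 → CONFLICT
4: bank 3 row 12 — prev 12 → HIT
5: bank 1 row 13 — prev None → EMPTY
6: bank 2 row 13 — prev 13 → HIT
7: bank 1 row 13 — prev 13 → HIT
8: bank 1 row 12 — prev 13 → CONFLICT
9: bank 5 row 9 — prev 8 → CONFLICT
10: bank 5 row 10 — prev 9 → CONFLICT
11: bank 2 row 13 — prev 13 → HIT
12: bank 5 row 10 — prev 10 → HIT
13: bank 7 row 2 — prev None → EMPTY
14: bank 4 row 9 — prev 10 → CONFLICT
15: bank 4 row 9 — prev 9 → HIT

COUNT = 7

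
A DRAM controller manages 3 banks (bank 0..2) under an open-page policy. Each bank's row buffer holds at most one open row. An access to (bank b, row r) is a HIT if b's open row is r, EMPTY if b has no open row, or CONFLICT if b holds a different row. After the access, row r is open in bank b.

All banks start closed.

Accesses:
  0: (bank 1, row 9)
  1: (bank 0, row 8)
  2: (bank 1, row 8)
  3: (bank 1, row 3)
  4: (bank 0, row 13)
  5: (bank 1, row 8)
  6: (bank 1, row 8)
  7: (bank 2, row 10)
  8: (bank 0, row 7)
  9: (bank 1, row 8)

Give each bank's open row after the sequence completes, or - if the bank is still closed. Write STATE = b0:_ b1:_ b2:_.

STATE = b0:7 b1:8 b2:10

  [0] b1 r9: no row ⇒ E
  [1] b0 r8: no row ⇒ E
  [2] b1 r8: had r9 ⇒ C
  [3] b1 r3: had r8 ⇒ C
  [4] b0 r13: had r8 ⇒ C
  [5] b1 r8: had r3 ⇒ C
  [6] b1 r8: had r8 ⇒ H
  [7] b2 r10: no row ⇒ E
  [8] b0 r7: had r13 ⇒ C
  [9] b1 r8: had r8 ⇒ H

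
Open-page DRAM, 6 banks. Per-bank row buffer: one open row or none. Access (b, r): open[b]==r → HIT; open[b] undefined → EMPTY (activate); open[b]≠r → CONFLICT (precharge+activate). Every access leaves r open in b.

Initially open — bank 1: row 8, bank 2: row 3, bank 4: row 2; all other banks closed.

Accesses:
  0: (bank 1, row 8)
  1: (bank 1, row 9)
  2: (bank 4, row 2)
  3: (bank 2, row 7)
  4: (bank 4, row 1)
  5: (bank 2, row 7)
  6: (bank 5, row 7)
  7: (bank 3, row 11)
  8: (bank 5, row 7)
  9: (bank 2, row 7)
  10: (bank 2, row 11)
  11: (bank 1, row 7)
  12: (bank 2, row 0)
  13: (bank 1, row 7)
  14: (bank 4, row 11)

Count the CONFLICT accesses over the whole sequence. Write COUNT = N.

COUNT = 7

0: bank 1 row 8 — prev 8 → HIT
1: bank 1 row 9 — prev 8 → CONFLICT
2: bank 4 row 2 — prev 2 → HIT
3: bank 2 row 7 — prev 3 → CONFLICT
4: bank 4 row 1 — prev 2 → CONFLICT
5: bank 2 row 7 — prev 7 → HIT
6: bank 5 row 7 — prev None → EMPTY
7: bank 3 row 11 — prev None → EMPTY
8: bank 5 row 7 — prev 7 → HIT
9: bank 2 row 7 — prev 7 → HIT
10: bank 2 row 11 — prev 7 → CONFLICT
11: bank 1 row 7 — prev 9 → CONFLICT
12: bank 2 row 0 — prev 11 → CONFLICT
13: bank 1 row 7 — prev 7 → HIT
14: bank 4 row 11 — prev 1 → CONFLICT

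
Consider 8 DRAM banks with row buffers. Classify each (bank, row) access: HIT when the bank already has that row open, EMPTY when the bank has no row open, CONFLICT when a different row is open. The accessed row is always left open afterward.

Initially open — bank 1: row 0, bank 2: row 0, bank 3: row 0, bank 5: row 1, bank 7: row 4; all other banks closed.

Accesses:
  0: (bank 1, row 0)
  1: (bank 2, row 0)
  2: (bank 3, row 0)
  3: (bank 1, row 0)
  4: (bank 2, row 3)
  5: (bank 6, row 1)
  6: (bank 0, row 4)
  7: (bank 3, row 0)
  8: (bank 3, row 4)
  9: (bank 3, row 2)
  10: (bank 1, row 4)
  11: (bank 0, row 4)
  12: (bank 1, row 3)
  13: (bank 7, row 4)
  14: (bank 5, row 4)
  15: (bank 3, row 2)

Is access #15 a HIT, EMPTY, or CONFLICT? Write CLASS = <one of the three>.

#0 (1,0) H  (was 0)
#1 (2,0) H  (was 0)
#2 (3,0) H  (was 0)
#3 (1,0) H  (was 0)
#4 (2,3) C  (was 0)
#5 (6,1) E
#6 (0,4) E
#7 (3,0) H  (was 0)
#8 (3,4) C  (was 0)
#9 (3,2) C  (was 4)
#10 (1,4) C  (was 0)
#11 (0,4) H  (was 4)
#12 (1,3) C  (was 4)
#13 (7,4) H  (was 4)
#14 (5,4) C  (was 1)
#15 (3,2) H  (was 2)

CLASS = HIT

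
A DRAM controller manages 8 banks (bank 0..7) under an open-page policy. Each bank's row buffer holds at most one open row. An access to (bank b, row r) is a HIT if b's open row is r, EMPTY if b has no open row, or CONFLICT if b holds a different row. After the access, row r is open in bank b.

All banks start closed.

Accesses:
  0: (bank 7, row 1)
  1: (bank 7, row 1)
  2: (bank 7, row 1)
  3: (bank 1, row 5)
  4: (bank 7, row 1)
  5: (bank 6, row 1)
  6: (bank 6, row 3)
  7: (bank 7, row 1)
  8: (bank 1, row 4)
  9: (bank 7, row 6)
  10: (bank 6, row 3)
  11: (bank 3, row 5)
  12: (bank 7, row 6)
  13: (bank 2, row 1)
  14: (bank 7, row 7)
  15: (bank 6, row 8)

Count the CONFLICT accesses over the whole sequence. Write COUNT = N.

COUNT = 5

step 0: bank7 None->1 [EMPTY]
step 1: bank7 1->1 [HIT]
step 2: bank7 1->1 [HIT]
step 3: bank1 None->5 [EMPTY]
step 4: bank7 1->1 [HIT]
step 5: bank6 None->1 [EMPTY]
step 6: bank6 1->3 [CONFLICT]
step 7: bank7 1->1 [HIT]
step 8: bank1 5->4 [CONFLICT]
step 9: bank7 1->6 [CONFLICT]
step 10: bank6 3->3 [HIT]
step 11: bank3 None->5 [EMPTY]
step 12: bank7 6->6 [HIT]
step 13: bank2 None->1 [EMPTY]
step 14: bank7 6->7 [CONFLICT]
step 15: bank6 3->8 [CONFLICT]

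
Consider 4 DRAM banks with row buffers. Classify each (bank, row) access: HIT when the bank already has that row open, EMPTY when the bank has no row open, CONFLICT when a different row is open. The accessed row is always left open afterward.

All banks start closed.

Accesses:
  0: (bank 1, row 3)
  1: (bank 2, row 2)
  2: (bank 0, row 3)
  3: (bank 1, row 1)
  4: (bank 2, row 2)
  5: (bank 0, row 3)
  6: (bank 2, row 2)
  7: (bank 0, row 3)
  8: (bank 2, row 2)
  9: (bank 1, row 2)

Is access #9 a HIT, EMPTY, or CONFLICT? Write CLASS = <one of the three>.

CLASS = CONFLICT

step 0: bank1 None->3 [EMPTY]
step 1: bank2 None->2 [EMPTY]
step 2: bank0 None->3 [EMPTY]
step 3: bank1 3->1 [CONFLICT]
step 4: bank2 2->2 [HIT]
step 5: bank0 3->3 [HIT]
step 6: bank2 2->2 [HIT]
step 7: bank0 3->3 [HIT]
step 8: bank2 2->2 [HIT]
step 9: bank1 1->2 [CONFLICT]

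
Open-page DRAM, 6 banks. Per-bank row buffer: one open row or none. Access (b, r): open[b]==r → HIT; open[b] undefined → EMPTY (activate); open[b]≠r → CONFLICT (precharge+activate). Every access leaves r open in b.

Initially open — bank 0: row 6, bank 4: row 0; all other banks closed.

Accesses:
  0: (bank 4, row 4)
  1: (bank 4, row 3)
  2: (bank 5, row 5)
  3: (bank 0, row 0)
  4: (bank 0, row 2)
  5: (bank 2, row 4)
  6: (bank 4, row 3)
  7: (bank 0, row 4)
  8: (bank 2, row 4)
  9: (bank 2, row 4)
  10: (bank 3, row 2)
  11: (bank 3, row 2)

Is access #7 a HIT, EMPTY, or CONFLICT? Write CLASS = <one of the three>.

CLASS = CONFLICT

step 0: bank4 0->4 [CONFLICT]
step 1: bank4 4->3 [CONFLICT]
step 2: bank5 None->5 [EMPTY]
step 3: bank0 6->0 [CONFLICT]
step 4: bank0 0->2 [CONFLICT]
step 5: bank2 None->4 [EMPTY]
step 6: bank4 3->3 [HIT]
step 7: bank0 2->4 [CONFLICT]
step 8: bank2 4->4 [HIT]
step 9: bank2 4->4 [HIT]
step 10: bank3 None->2 [EMPTY]
step 11: bank3 2->2 [HIT]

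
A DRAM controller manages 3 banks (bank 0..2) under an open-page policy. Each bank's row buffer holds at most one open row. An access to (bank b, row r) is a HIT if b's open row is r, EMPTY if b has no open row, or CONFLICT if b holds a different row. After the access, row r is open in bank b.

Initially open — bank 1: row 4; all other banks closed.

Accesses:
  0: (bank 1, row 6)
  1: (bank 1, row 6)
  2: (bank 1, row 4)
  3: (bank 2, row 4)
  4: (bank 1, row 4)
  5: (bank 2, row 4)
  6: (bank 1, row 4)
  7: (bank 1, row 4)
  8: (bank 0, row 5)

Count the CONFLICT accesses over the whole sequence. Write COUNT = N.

COUNT = 2

#0 (1,6) C  (was 4)
#1 (1,6) H  (was 6)
#2 (1,4) C  (was 6)
#3 (2,4) E
#4 (1,4) H  (was 4)
#5 (2,4) H  (was 4)
#6 (1,4) H  (was 4)
#7 (1,4) H  (was 4)
#8 (0,5) E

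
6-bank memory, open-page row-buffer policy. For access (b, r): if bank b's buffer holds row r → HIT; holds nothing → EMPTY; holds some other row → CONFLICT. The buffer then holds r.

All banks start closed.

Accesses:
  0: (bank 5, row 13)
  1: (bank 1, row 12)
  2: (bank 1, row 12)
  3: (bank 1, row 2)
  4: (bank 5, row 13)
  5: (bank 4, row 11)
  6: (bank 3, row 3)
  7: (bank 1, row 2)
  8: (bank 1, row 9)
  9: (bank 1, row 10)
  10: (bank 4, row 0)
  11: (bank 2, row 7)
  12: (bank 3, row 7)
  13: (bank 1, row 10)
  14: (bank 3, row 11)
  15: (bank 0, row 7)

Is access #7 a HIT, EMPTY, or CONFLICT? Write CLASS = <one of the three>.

  [0] b5 r13: no row ⇒ E
  [1] b1 r12: no row ⇒ E
  [2] b1 r12: had r12 ⇒ H
  [3] b1 r2: had r12 ⇒ C
  [4] b5 r13: had r13 ⇒ H
  [5] b4 r11: no row ⇒ E
  [6] b3 r3: no row ⇒ E
  [7] b1 r2: had r2 ⇒ H
  [8] b1 r9: had r2 ⇒ C
  [9] b1 r10: had r9 ⇒ C
  [10] b4 r0: had r11 ⇒ C
  [11] b2 r7: no row ⇒ E
  [12] b3 r7: had r3 ⇒ C
  [13] b1 r10: had r10 ⇒ H
  [14] b3 r11: had r7 ⇒ C
  [15] b0 r7: no row ⇒ E

CLASS = HIT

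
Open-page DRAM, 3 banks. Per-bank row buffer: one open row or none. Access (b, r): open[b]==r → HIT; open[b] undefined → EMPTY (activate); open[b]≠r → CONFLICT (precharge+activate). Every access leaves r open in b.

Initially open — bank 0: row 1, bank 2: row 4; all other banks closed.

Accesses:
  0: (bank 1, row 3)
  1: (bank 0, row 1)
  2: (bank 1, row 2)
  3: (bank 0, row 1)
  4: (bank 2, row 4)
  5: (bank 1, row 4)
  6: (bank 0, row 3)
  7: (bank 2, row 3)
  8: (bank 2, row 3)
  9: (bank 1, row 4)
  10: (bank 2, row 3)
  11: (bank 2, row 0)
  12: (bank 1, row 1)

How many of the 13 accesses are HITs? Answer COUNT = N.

0: bank 1 row 3 — prev None → EMPTY
1: bank 0 row 1 — prev 1 → HIT
2: bank 1 row 2 — prev 3 → CONFLICT
3: bank 0 row 1 — prev 1 → HIT
4: bank 2 row 4 — prev 4 → HIT
5: bank 1 row 4 — prev 2 → CONFLICT
6: bank 0 row 3 — prev 1 → CONFLICT
7: bank 2 row 3 — prev 4 → CONFLICT
8: bank 2 row 3 — prev 3 → HIT
9: bank 1 row 4 — prev 4 → HIT
10: bank 2 row 3 — prev 3 → HIT
11: bank 2 row 0 — prev 3 → CONFLICT
12: bank 1 row 1 — prev 4 → CONFLICT

COUNT = 6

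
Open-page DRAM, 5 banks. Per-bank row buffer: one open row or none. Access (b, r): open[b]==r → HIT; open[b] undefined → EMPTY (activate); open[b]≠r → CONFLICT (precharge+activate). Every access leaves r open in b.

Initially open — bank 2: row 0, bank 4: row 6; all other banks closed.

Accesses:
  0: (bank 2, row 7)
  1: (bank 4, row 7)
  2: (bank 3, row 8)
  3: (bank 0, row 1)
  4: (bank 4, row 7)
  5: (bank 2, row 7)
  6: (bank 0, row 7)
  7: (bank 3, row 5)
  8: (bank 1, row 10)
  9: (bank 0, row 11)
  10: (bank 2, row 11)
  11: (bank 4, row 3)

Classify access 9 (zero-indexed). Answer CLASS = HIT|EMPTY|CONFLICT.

CLASS = CONFLICT

0: bank 2 row 7 — prev 0 → CONFLICT
1: bank 4 row 7 — prev 6 → CONFLICT
2: bank 3 row 8 — prev None → EMPTY
3: bank 0 row 1 — prev None → EMPTY
4: bank 4 row 7 — prev 7 → HIT
5: bank 2 row 7 — prev 7 → HIT
6: bank 0 row 7 — prev 1 → CONFLICT
7: bank 3 row 5 — prev 8 → CONFLICT
8: bank 1 row 10 — prev None → EMPTY
9: bank 0 row 11 — prev 7 → CONFLICT
10: bank 2 row 11 — prev 7 → CONFLICT
11: bank 4 row 3 — prev 7 → CONFLICT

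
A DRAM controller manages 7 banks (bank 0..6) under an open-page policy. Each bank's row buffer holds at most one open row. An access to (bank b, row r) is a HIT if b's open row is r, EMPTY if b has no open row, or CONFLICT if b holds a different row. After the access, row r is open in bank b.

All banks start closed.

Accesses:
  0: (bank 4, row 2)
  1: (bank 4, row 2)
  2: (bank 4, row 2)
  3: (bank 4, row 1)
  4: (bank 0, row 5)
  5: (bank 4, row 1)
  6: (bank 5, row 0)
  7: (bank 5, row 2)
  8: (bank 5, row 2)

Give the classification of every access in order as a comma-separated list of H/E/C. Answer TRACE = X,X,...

TRACE = E,H,H,C,E,H,E,C,H

#0 (4,2) E
#1 (4,2) H  (was 2)
#2 (4,2) H  (was 2)
#3 (4,1) C  (was 2)
#4 (0,5) E
#5 (4,1) H  (was 1)
#6 (5,0) E
#7 (5,2) C  (was 0)
#8 (5,2) H  (was 2)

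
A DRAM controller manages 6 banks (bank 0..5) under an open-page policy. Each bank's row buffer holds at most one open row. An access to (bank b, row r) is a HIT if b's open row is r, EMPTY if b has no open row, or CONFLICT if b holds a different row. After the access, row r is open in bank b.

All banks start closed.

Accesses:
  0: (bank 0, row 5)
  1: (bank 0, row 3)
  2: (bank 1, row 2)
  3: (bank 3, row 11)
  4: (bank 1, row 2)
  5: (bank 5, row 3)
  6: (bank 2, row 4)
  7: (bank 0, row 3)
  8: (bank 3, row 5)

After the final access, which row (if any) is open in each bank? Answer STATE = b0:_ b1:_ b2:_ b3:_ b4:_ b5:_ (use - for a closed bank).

  [0] b0 r5: no row ⇒ E
  [1] b0 r3: had r5 ⇒ C
  [2] b1 r2: no row ⇒ E
  [3] b3 r11: no row ⇒ E
  [4] b1 r2: had r2 ⇒ H
  [5] b5 r3: no row ⇒ E
  [6] b2 r4: no row ⇒ E
  [7] b0 r3: had r3 ⇒ H
  [8] b3 r5: had r11 ⇒ C

STATE = b0:3 b1:2 b2:4 b3:5 b4:- b5:3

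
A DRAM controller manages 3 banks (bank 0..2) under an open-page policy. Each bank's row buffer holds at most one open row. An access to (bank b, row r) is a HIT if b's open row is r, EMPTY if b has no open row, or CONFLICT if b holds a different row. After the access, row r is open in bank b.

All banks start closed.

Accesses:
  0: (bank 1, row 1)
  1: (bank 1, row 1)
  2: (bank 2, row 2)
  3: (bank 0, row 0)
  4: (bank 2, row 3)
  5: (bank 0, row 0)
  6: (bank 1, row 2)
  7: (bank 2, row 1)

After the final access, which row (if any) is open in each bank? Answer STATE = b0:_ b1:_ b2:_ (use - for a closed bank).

STATE = b0:0 b1:2 b2:1

0: bank 1 row 1 — prev None → EMPTY
1: bank 1 row 1 — prev 1 → HIT
2: bank 2 row 2 — prev None → EMPTY
3: bank 0 row 0 — prev None → EMPTY
4: bank 2 row 3 — prev 2 → CONFLICT
5: bank 0 row 0 — prev 0 → HIT
6: bank 1 row 2 — prev 1 → CONFLICT
7: bank 2 row 1 — prev 3 → CONFLICT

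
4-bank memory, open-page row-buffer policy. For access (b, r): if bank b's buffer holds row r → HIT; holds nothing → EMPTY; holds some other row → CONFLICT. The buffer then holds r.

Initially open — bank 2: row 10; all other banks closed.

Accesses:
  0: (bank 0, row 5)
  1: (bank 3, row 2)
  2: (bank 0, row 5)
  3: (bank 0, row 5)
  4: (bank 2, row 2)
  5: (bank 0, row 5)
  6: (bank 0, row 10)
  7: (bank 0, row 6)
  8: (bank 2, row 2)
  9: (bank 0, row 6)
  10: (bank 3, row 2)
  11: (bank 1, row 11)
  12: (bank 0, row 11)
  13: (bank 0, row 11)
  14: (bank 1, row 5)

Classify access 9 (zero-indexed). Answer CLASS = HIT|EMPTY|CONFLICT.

  [0] b0 r5: no row ⇒ E
  [1] b3 r2: no row ⇒ E
  [2] b0 r5: had r5 ⇒ H
  [3] b0 r5: had r5 ⇒ H
  [4] b2 r2: had r10 ⇒ C
  [5] b0 r5: had r5 ⇒ H
  [6] b0 r10: had r5 ⇒ C
  [7] b0 r6: had r10 ⇒ C
  [8] b2 r2: had r2 ⇒ H
  [9] b0 r6: had r6 ⇒ H
  [10] b3 r2: had r2 ⇒ H
  [11] b1 r11: no row ⇒ E
  [12] b0 r11: had r6 ⇒ C
  [13] b0 r11: had r11 ⇒ H
  [14] b1 r5: had r11 ⇒ C

CLASS = HIT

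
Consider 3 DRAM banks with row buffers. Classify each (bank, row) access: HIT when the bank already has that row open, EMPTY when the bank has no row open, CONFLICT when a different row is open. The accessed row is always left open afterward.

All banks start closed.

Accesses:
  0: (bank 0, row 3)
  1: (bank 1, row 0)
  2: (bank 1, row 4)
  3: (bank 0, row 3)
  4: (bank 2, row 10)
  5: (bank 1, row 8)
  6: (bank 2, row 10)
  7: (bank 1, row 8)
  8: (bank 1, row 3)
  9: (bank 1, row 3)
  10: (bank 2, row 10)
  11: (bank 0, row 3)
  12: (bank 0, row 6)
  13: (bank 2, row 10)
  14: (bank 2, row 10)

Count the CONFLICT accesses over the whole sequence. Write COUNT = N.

  [0] b0 r3: no row ⇒ E
  [1] b1 r0: no row ⇒ E
  [2] b1 r4: had r0 ⇒ C
  [3] b0 r3: had r3 ⇒ H
  [4] b2 r10: no row ⇒ E
  [5] b1 r8: had r4 ⇒ C
  [6] b2 r10: had r10 ⇒ H
  [7] b1 r8: had r8 ⇒ H
  [8] b1 r3: had r8 ⇒ C
  [9] b1 r3: had r3 ⇒ H
  [10] b2 r10: had r10 ⇒ H
  [11] b0 r3: had r3 ⇒ H
  [12] b0 r6: had r3 ⇒ C
  [13] b2 r10: had r10 ⇒ H
  [14] b2 r10: had r10 ⇒ H

COUNT = 4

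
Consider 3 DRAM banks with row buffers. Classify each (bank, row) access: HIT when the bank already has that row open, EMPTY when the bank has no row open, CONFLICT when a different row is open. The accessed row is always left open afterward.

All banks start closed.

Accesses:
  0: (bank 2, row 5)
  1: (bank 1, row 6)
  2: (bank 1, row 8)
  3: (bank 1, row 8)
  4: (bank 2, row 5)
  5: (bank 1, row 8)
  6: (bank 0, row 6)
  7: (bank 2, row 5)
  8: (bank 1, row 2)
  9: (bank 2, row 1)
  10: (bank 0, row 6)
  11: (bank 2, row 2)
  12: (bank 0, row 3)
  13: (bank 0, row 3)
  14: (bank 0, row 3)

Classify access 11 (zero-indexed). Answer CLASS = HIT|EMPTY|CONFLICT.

CLASS = CONFLICT

0: bank 2 row 5 — prev None → EMPTY
1: bank 1 row 6 — prev None → EMPTY
2: bank 1 row 8 — prev 6 → CONFLICT
3: bank 1 row 8 — prev 8 → HIT
4: bank 2 row 5 — prev 5 → HIT
5: bank 1 row 8 — prev 8 → HIT
6: bank 0 row 6 — prev None → EMPTY
7: bank 2 row 5 — prev 5 → HIT
8: bank 1 row 2 — prev 8 → CONFLICT
9: bank 2 row 1 — prev 5 → CONFLICT
10: bank 0 row 6 — prev 6 → HIT
11: bank 2 row 2 — prev 1 → CONFLICT
12: bank 0 row 3 — prev 6 → CONFLICT
13: bank 0 row 3 — prev 3 → HIT
14: bank 0 row 3 — prev 3 → HIT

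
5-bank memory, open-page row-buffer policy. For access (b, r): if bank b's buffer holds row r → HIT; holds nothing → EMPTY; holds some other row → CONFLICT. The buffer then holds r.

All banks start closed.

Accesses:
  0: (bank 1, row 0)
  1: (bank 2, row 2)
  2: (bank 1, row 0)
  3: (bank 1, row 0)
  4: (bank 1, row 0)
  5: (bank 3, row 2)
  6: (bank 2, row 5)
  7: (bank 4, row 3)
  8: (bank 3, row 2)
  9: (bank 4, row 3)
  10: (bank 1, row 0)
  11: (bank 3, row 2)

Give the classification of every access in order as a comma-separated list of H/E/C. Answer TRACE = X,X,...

TRACE = E,E,H,H,H,E,C,E,H,H,H,H

step 0: bank1 None->0 [EMPTY]
step 1: bank2 None->2 [EMPTY]
step 2: bank1 0->0 [HIT]
step 3: bank1 0->0 [HIT]
step 4: bank1 0->0 [HIT]
step 5: bank3 None->2 [EMPTY]
step 6: bank2 2->5 [CONFLICT]
step 7: bank4 None->3 [EMPTY]
step 8: bank3 2->2 [HIT]
step 9: bank4 3->3 [HIT]
step 10: bank1 0->0 [HIT]
step 11: bank3 2->2 [HIT]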